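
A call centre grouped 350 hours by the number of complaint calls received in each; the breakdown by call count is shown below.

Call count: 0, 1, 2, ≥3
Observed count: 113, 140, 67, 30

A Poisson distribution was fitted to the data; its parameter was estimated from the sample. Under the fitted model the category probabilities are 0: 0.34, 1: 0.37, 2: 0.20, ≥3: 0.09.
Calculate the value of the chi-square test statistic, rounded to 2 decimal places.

Expected counts E_i = n·p_i: 350×0.34 = 119, 350×0.37 = 129.5, 350×0.20 = 70, 350×0.09 = 31.5.
0: (113 − 119)²/119 = 36/119 = 0.303
1: (140 − 129.5)²/129.5 = 110.25/129.5 = 0.851
2: (67 − 70)²/70 = 9/70 = 0.129
≥3: (30 − 31.5)²/31.5 = 2.25/31.5 = 0.071
Sum = 1.35

1.35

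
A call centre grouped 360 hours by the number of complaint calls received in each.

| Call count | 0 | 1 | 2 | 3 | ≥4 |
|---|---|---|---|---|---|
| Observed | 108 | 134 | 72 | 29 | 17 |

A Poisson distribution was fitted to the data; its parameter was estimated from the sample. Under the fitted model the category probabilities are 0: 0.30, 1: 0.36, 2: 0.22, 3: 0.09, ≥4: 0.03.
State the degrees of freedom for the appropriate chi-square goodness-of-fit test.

3

There are k = 5 categories and 1 parameter estimated from the data, so df = 5 − 1 − 1 = 3.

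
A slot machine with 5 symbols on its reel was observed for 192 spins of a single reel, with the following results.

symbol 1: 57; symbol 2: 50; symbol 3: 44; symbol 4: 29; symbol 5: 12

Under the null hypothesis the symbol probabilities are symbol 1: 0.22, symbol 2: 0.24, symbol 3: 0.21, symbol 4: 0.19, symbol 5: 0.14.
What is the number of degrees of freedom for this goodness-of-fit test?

There are k = 5 categories and no parameters were estimated from the data, so df = 5 − 1 = 4.

4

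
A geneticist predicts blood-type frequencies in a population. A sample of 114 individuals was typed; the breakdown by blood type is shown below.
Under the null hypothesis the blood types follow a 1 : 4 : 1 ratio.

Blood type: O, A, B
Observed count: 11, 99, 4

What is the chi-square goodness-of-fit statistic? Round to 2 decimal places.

Ratio total = 6. Expected counts: 114×1/6 = 19, 114×4/6 = 76, 114×1/6 = 19.
χ² = (11−19)²/19 + (99−76)²/76 + (4−19)²/19
   = 3.368 + 6.961 + 11.842
Sum = 22.17

22.17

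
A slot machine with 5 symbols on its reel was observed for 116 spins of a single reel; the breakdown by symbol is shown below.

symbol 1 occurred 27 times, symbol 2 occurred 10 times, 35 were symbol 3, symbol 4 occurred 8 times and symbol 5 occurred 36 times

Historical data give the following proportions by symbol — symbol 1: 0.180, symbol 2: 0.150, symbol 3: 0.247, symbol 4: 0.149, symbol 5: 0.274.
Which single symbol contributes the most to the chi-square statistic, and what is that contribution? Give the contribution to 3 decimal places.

Expected counts E_i = n·p_i: 116×0.180 = 20.88, 116×0.150 = 17.4, 116×0.247 = 28.652, 116×0.149 = 17.284, 116×0.274 = 31.784.
cat           O        E   (O−E)²/E
symbol 1     27    20.88     1.7938
symbol 2     10     17.4     3.1471
symbol 3     35   28.652     1.4064
symbol 4      8   17.284     4.9868
symbol 5     36   31.784     0.5592
The largest term is for symbol 4: 4.987.

symbol 4, 4.987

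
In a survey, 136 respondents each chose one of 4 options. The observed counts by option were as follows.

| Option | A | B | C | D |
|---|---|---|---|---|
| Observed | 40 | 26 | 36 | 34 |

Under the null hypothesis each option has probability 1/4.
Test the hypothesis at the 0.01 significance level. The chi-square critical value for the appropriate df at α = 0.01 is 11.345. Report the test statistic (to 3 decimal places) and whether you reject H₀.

Expected count for each of the 4 categories: 136/4 = 34.
cat         O        E   (O−E)²/E
A          40       34     1.0588
B          26       34     1.8824
C          36       34     0.1176
D          34       34     0.0000
Sum = 3.059
df = 3. Since 3.059 < 11.345, we do not reject H₀.

3.059; do not reject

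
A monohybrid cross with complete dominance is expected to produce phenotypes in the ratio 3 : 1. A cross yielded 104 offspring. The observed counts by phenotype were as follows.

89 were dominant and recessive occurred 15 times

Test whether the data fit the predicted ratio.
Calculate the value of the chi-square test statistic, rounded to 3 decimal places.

Ratio total = 4. Expected counts: 104×3/4 = 78, 104×1/4 = 26.
cat            O        E   (O−E)²/E
dominant      89       78     1.5513
recessive     15       26     4.6538
Sum = 6.205

6.205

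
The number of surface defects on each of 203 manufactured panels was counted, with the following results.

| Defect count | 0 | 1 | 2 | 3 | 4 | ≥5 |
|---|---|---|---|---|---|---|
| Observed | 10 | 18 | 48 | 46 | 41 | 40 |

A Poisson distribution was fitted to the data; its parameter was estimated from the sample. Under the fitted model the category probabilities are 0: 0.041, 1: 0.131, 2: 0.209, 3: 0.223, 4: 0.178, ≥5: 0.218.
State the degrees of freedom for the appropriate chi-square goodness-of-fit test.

There are k = 6 categories and 1 parameter estimated from the data, so df = 6 − 1 − 1 = 4.

4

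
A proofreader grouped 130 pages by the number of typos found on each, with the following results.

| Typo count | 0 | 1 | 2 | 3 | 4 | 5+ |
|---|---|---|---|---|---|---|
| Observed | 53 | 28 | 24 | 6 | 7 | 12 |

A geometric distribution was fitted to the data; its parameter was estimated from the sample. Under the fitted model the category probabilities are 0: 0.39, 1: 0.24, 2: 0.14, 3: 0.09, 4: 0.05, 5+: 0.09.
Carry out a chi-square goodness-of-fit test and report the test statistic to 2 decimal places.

5.10

Expected counts E_i = n·p_i: 130×0.39 = 50.7, 130×0.24 = 31.2, 130×0.14 = 18.2, 130×0.09 = 11.7, 130×0.05 = 6.5, 130×0.09 = 11.7.
cat         O        E   (O−E)²/E
0          53     50.7      0.104
1          28     31.2      0.328
2          24     18.2      1.848
3           6     11.7      2.777
4           7      6.5      0.038
5+         12     11.7      0.008
Sum = 5.10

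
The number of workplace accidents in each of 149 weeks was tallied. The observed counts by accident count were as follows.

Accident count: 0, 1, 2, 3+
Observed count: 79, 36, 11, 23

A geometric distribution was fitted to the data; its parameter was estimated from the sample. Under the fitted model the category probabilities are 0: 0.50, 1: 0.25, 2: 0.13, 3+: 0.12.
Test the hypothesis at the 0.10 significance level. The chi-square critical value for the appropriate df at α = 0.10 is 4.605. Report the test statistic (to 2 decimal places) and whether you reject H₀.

5.40; reject

Expected counts E_i = n·p_i: 149×0.50 = 74.5, 149×0.25 = 37.25, 149×0.13 = 19.37, 149×0.12 = 17.88.
0: (79 − 74.5)²/74.5 = 20.25/74.5 = 0.272
1: (36 − 37.25)²/37.25 = 1.5625/37.25 = 0.042
2: (11 − 19.37)²/19.37 = 70.0569/19.37 = 3.617
3+: (23 − 17.88)²/17.88 = 26.2144/17.88 = 1.466
Sum = 5.40
df = 2. Since 5.40 > 4.605, we reject H₀.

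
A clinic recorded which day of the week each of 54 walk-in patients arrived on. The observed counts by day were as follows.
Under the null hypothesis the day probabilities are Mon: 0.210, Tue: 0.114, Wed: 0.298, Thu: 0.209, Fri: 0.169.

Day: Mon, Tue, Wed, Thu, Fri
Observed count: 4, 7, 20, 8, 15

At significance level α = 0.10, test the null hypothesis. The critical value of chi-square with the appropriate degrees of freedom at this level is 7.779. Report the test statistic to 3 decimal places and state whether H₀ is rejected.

Expected counts E_i = n·p_i: 54×0.210 = 11.34, 54×0.114 = 6.156, 54×0.298 = 16.092, 54×0.209 = 11.286, 54×0.169 = 9.126.
χ² = (4−11.34)²/11.34 + (7−6.156)²/6.156 + (20−16.092)²/16.092 + (8−11.286)²/11.286 + (15−9.126)²/9.126
   = 4.7509 + 0.1157 + 0.9491 + 0.9567 + 3.7808
Sum = 10.553
df = 4. Since 10.553 > 7.779, we reject H₀.

10.553; reject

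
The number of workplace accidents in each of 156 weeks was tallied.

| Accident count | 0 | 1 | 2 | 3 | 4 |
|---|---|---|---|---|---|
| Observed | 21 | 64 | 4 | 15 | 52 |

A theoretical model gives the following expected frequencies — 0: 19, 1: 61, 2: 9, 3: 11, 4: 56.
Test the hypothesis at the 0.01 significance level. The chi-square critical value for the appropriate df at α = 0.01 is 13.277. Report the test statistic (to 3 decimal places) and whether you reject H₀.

4.876; do not reject

cat         O        E   (O−E)²/E
0          21       19     0.2105
1          64       61     0.1475
2           4        9     2.7778
3          15       11     1.4545
4          52       56     0.2857
Sum = 4.876
df = 4. Since 4.876 < 13.277, we do not reject H₀.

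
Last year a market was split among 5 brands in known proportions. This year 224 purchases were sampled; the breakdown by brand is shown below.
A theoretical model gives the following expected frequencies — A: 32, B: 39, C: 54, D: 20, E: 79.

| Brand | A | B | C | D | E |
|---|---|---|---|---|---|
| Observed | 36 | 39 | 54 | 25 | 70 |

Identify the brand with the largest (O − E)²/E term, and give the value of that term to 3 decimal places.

D, 1.250

χ² = (36−32)²/32 + (39−39)²/39 + (54−54)²/54 + (25−20)²/20 + (70−79)²/79
   = 0.5000 + 0.0000 + 0.0000 + 1.2500 + 1.0253
The largest term is for D: 1.250.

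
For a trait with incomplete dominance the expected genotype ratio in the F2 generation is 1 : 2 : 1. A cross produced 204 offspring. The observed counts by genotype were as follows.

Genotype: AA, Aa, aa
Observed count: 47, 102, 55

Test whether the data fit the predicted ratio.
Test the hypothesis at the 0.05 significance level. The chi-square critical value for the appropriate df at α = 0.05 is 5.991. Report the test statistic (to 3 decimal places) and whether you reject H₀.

Ratio total = 4. Expected counts: 204×1/4 = 51, 204×2/4 = 102, 204×1/4 = 51.
χ² = (47−51)²/51 + (102−102)²/102 + (55−51)²/51
   = 0.3137 + 0.0000 + 0.3137
Sum = 0.627
df = 2. Since 0.627 < 5.991, we do not reject H₀.

0.627; do not reject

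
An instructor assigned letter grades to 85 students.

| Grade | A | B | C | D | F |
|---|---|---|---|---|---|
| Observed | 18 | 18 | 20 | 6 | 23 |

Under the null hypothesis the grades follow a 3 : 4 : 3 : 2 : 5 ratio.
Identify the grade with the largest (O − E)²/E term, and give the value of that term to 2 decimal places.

Ratio total = 17. Expected counts: 85×3/17 = 15, 85×4/17 = 20, 85×3/17 = 15, 85×2/17 = 10, 85×5/17 = 25.
A: (18 − 15)²/15 = 9/15 = 0.600
B: (18 − 20)²/20 = 4/20 = 0.200
C: (20 − 15)²/15 = 25/15 = 1.667
D: (6 − 10)²/10 = 16/10 = 1.600
F: (23 − 25)²/25 = 4/25 = 0.160
The largest term is for C: 1.67.

C, 1.67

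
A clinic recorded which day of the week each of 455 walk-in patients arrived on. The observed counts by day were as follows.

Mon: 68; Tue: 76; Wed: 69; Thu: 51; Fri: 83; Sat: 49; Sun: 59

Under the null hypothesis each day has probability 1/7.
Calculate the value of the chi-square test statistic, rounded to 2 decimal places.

14.74

Expected count for each of the 7 categories: 455/7 = 65.
χ² = (68−65)²/65 + (76−65)²/65 + (69−65)²/65 + (51−65)²/65 + (83−65)²/65 + (49−65)²/65 + (59−65)²/65
   = 0.138 + 1.862 + 0.246 + 3.015 + 4.985 + 3.938 + 0.554
Sum = 14.74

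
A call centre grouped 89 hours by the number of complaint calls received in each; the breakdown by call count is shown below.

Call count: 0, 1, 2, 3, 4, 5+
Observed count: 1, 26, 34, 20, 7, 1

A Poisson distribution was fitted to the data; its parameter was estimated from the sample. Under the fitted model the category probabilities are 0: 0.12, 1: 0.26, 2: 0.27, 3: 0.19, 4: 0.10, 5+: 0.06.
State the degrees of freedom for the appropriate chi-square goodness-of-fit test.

There are k = 6 categories and 1 parameter estimated from the data, so df = 6 − 1 − 1 = 4.

4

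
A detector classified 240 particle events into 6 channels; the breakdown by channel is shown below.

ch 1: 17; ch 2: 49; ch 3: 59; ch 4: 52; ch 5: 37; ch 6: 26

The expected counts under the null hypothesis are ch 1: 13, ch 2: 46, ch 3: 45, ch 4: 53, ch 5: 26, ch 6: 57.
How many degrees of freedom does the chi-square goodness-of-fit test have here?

There are k = 6 categories and no parameters were estimated from the data, so df = 6 − 1 = 5.

5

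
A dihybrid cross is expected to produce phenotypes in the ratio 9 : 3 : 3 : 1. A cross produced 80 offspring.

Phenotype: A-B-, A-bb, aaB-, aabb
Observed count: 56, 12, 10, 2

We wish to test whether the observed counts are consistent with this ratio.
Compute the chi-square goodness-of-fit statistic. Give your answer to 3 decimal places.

Ratio total = 16. Expected counts: 80×9/16 = 45, 80×3/16 = 15, 80×3/16 = 15, 80×1/16 = 5.
cat         O        E   (O−E)²/E
A-B-       56       45     2.6889
A-bb       12       15     0.6000
aaB-       10       15     1.6667
aabb        2        5     1.8000
Sum = 6.756

6.756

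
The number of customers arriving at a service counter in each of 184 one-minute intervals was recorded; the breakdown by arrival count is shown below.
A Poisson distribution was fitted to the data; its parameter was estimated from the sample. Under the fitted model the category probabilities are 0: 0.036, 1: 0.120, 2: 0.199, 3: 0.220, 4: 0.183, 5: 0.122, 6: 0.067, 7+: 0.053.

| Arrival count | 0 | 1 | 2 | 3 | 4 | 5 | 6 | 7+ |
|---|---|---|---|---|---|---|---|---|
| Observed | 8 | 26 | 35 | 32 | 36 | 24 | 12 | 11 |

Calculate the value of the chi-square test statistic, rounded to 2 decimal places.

Expected counts E_i = n·p_i: 184×0.036 = 6.624, 184×0.120 = 22.08, 184×0.199 = 36.616, 184×0.220 = 40.48, 184×0.183 = 33.672, 184×0.122 = 22.448, 184×0.067 = 12.328, 184×0.053 = 9.752.
cat         O        E   (O−E)²/E
0           8    6.624      0.286
1          26    22.08      0.696
2          35   36.616      0.071
3          32    40.48      1.776
4          36   33.672      0.161
5          24   22.448      0.107
6          12   12.328      0.009
7+         11    9.752      0.160
Sum = 3.27

3.27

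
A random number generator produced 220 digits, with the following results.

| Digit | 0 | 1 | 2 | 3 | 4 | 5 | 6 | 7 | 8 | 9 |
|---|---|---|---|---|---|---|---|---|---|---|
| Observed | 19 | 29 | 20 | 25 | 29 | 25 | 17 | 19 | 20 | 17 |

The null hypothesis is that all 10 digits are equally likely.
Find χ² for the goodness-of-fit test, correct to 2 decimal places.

Expected count for each of the 10 categories: 220/10 = 22.
χ² = (19−22)²/22 + (29−22)²/22 + (20−22)²/22 + (25−22)²/22 + (29−22)²/22 + (25−22)²/22 + (17−22)²/22 + (19−22)²/22 + (20−22)²/22 + (17−22)²/22
   = 0.409 + 2.227 + 0.182 + 0.409 + 2.227 + 0.409 + 1.136 + 0.409 + 0.182 + 1.136
Sum = 8.73

8.73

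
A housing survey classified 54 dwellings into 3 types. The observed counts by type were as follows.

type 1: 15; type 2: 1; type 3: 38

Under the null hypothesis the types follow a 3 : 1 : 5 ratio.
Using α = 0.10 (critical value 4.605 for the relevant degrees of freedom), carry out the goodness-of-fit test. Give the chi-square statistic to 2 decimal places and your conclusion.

Ratio total = 9. Expected counts: 54×3/9 = 18, 54×1/9 = 6, 54×5/9 = 30.
type 1: (15 − 18)²/18 = 9/18 = 0.500
type 2: (1 − 6)²/6 = 25/6 = 4.167
type 3: (38 − 30)²/30 = 64/30 = 2.133
Sum = 6.80
df = 2. Since 6.80 > 4.605, we reject H₀.

6.80; reject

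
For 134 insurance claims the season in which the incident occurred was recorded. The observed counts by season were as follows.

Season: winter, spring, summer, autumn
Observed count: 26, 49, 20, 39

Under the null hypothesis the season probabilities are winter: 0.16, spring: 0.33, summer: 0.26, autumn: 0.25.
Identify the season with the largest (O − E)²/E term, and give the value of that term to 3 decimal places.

summer, 6.321

Expected counts E_i = n·p_i: 134×0.16 = 21.44, 134×0.33 = 44.22, 134×0.26 = 34.84, 134×0.25 = 33.5.
winter: (26 − 21.44)²/21.44 = 20.7936/21.44 = 0.9699
spring: (49 − 44.22)²/44.22 = 22.8484/44.22 = 0.5167
summer: (20 − 34.84)²/34.84 = 220.2256/34.84 = 6.3211
autumn: (39 − 33.5)²/33.5 = 30.25/33.5 = 0.9030
The largest term is for summer: 6.321.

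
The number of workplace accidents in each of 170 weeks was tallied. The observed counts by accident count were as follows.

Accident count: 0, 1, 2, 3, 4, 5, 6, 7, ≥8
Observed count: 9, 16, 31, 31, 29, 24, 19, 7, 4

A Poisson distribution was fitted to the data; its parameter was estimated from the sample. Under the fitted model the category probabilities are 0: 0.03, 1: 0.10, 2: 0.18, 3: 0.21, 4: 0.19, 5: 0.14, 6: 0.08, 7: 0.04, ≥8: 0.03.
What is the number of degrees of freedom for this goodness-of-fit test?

There are k = 9 categories and 1 parameter estimated from the data, so df = 9 − 1 − 1 = 7.

7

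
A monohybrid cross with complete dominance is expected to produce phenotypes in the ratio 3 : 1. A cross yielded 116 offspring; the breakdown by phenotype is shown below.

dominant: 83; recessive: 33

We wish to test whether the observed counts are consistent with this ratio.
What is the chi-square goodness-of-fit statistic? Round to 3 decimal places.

Ratio total = 4. Expected counts: 116×3/4 = 87, 116×1/4 = 29.
dominant: (83 − 87)²/87 = 16/87 = 0.1839
recessive: (33 − 29)²/29 = 16/29 = 0.5517
Sum = 0.736

0.736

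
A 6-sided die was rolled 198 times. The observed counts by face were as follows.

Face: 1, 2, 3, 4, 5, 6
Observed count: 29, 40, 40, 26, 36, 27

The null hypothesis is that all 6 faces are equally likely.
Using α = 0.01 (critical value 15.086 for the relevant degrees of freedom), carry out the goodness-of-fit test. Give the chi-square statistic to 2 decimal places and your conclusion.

6.30; do not reject

Under H₀ each category has probability 1/6, so each expected count is 198/6 = 33.
χ² = (29−33)²/33 + (40−33)²/33 + (40−33)²/33 + (26−33)²/33 + (36−33)²/33 + (27−33)²/33
   = 0.485 + 1.485 + 1.485 + 1.485 + 0.273 + 1.091
Sum = 6.30
df = 5. Since 6.30 < 15.086, we do not reject H₀.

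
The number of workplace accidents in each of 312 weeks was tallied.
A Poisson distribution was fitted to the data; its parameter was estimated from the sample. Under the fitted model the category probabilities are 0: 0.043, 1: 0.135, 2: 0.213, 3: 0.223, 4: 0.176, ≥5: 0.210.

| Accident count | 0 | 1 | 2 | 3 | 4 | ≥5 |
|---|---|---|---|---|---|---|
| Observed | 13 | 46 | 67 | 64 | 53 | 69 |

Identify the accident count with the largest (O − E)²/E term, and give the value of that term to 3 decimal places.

Expected counts E_i = n·p_i: 312×0.043 = 13.416, 312×0.135 = 42.12, 312×0.213 = 66.456, 312×0.223 = 69.576, 312×0.176 = 54.912, 312×0.210 = 65.52.
cat         O        E   (O−E)²/E
0          13   13.416     0.0129
1          46    42.12     0.3574
2          67   66.456     0.0045
3          64   69.576     0.4469
4          53   54.912     0.0666
≥5         69    65.52     0.1848
The largest term is for 3: 0.447.

3, 0.447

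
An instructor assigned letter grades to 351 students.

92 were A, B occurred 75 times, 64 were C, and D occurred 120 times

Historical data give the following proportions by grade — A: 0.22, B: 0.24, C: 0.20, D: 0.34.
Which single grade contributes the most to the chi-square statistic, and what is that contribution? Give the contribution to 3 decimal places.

A, 2.829

Expected counts E_i = n·p_i: 351×0.22 = 77.22, 351×0.24 = 84.24, 351×0.20 = 70.2, 351×0.34 = 119.34.
χ² = (92−77.22)²/77.22 + (75−84.24)²/84.24 + (64−70.2)²/70.2 + (120−119.34)²/119.34
   = 2.8289 + 1.0135 + 0.5476 + 0.0037
The largest term is for A: 2.829.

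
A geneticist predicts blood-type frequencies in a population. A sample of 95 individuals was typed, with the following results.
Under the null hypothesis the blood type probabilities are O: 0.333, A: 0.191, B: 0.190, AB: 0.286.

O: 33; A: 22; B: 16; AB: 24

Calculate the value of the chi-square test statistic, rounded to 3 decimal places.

1.481

Expected counts E_i = n·p_i: 95×0.333 = 31.635, 95×0.191 = 18.145, 95×0.190 = 18.05, 95×0.286 = 27.17.
O: (33 − 31.635)²/31.635 = 1.863225/31.635 = 0.0589
A: (22 − 18.145)²/18.145 = 14.861025/18.145 = 0.8190
B: (16 − 18.05)²/18.05 = 4.2025/18.05 = 0.2328
AB: (24 − 27.17)²/27.17 = 10.0489/27.17 = 0.3699
Sum = 1.481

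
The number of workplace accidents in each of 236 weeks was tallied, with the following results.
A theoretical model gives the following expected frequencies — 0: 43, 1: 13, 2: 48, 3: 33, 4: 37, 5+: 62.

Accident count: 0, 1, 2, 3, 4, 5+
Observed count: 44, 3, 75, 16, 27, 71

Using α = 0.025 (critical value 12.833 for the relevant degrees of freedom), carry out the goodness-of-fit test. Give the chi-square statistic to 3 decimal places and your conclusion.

35.670; reject

cat         O        E   (O−E)²/E
0          44       43     0.0233
1           3       13     7.6923
2          75       48    15.1875
3          16       33     8.7576
4          27       37     2.7027
5+         71       62     1.3065
Sum = 35.670
df = 5. Since 35.670 > 12.833, we reject H₀.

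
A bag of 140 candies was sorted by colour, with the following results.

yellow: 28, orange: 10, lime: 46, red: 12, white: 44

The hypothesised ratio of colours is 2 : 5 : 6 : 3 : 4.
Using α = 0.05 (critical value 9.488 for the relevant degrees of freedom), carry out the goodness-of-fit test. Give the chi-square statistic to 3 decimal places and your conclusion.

Ratio total = 20. Expected counts: 140×2/20 = 14, 140×5/20 = 35, 140×6/20 = 42, 140×3/20 = 21, 140×4/20 = 28.
cat         O        E   (O−E)²/E
yellow     28       14    14.0000
orange     10       35    17.8571
lime       46       42     0.3810
red        12       21     3.8571
white      44       28     9.1429
Sum = 45.238
df = 4. Since 45.238 > 9.488, we reject H₀.

45.238; reject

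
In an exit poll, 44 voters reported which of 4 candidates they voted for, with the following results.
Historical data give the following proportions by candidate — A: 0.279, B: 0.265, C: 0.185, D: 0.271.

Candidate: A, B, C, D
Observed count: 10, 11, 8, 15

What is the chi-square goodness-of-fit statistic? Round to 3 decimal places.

1.255

Expected counts E_i = n·p_i: 44×0.279 = 12.276, 44×0.265 = 11.66, 44×0.185 = 8.14, 44×0.271 = 11.924.
A: (10 − 12.276)²/12.276 = 5.180176/12.276 = 0.4220
B: (11 − 11.66)²/11.66 = 0.4356/11.66 = 0.0374
C: (8 − 8.14)²/8.14 = 0.0196/8.14 = 0.0024
D: (15 − 11.924)²/11.924 = 9.461776/11.924 = 0.7935
Sum = 1.255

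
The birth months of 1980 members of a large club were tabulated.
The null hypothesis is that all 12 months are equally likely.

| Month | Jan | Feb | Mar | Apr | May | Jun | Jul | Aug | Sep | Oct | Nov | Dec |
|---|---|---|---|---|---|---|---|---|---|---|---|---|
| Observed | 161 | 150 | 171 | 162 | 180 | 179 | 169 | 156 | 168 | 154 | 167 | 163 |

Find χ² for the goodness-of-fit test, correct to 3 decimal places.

Expected count for each of the 12 categories: 1980/12 = 165.
Jan: (161 − 165)²/165 = 16/165 = 0.0970
Feb: (150 − 165)²/165 = 225/165 = 1.3636
Mar: (171 − 165)²/165 = 36/165 = 0.2182
Apr: (162 − 165)²/165 = 9/165 = 0.0545
May: (180 − 165)²/165 = 225/165 = 1.3636
Jun: (179 − 165)²/165 = 196/165 = 1.1879
Jul: (169 − 165)²/165 = 16/165 = 0.0970
Aug: (156 − 165)²/165 = 81/165 = 0.4909
Sep: (168 − 165)²/165 = 9/165 = 0.0545
Oct: (154 − 165)²/165 = 121/165 = 0.7333
Nov: (167 − 165)²/165 = 4/165 = 0.0242
Dec: (163 − 165)²/165 = 4/165 = 0.0242
Sum = 5.709

5.709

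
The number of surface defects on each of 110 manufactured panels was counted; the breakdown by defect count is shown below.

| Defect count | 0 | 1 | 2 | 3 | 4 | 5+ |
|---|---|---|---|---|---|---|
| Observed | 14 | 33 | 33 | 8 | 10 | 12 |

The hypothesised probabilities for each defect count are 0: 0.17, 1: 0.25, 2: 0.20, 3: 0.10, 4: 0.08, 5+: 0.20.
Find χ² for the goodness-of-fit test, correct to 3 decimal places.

Expected counts E_i = n·p_i: 110×0.17 = 18.7, 110×0.25 = 27.5, 110×0.20 = 22, 110×0.10 = 11, 110×0.08 = 8.8, 110×0.20 = 22.
0: (14 − 18.7)²/18.7 = 22.09/18.7 = 1.1813
1: (33 − 27.5)²/27.5 = 30.25/27.5 = 1.1000
2: (33 − 22)²/22 = 121/22 = 5.5000
3: (8 − 11)²/11 = 9/11 = 0.8182
4: (10 − 8.8)²/8.8 = 1.44/8.8 = 0.1636
5+: (12 − 22)²/22 = 100/22 = 4.5455
Sum = 13.309

13.309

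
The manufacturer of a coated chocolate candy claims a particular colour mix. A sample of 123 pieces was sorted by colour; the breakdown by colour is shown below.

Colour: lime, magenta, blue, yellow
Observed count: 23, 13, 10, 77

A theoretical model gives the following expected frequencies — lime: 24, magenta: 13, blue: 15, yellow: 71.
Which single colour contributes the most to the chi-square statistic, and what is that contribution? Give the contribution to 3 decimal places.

lime: (23 − 24)²/24 = 1/24 = 0.0417
magenta: (13 − 13)²/13 = 0/13 = 0.0000
blue: (10 − 15)²/15 = 25/15 = 1.6667
yellow: (77 − 71)²/71 = 36/71 = 0.5070
The largest term is for blue: 1.667.

blue, 1.667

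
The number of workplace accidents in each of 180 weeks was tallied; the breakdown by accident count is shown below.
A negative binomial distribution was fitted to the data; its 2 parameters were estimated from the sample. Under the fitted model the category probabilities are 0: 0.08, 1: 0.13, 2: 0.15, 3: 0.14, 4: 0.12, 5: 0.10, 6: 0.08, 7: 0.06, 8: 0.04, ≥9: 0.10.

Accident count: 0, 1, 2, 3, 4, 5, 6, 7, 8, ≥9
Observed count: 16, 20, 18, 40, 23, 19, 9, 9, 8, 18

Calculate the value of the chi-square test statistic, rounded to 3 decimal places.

Expected counts E_i = n·p_i: 180×0.08 = 14.4, 180×0.13 = 23.4, 180×0.15 = 27, 180×0.14 = 25.2, 180×0.12 = 21.6, 180×0.10 = 18, 180×0.08 = 14.4, 180×0.06 = 10.8, 180×0.04 = 7.2, 180×0.10 = 18.
0: (16 − 14.4)²/14.4 = 2.56/14.4 = 0.1778
1: (20 − 23.4)²/23.4 = 11.56/23.4 = 0.4940
2: (18 − 27)²/27 = 81/27 = 3.0000
3: (40 − 25.2)²/25.2 = 219.04/25.2 = 8.6921
4: (23 − 21.6)²/21.6 = 1.96/21.6 = 0.0907
5: (19 − 18)²/18 = 1/18 = 0.0556
6: (9 − 14.4)²/14.4 = 29.16/14.4 = 2.0250
7: (9 − 10.8)²/10.8 = 3.24/10.8 = 0.3000
8: (8 − 7.2)²/7.2 = 0.64/7.2 = 0.0889
≥9: (18 − 18)²/18 = 0/18 = 0.0000
Sum = 14.924

14.924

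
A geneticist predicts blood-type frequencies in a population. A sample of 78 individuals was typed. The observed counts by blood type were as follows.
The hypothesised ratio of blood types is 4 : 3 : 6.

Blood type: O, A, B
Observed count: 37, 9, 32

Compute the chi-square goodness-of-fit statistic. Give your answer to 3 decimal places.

11.986

Ratio total = 13. Expected counts: 78×4/13 = 24, 78×3/13 = 18, 78×6/13 = 36.
cat         O        E   (O−E)²/E
O          37       24     7.0417
A           9       18     4.5000
B          32       36     0.4444
Sum = 11.986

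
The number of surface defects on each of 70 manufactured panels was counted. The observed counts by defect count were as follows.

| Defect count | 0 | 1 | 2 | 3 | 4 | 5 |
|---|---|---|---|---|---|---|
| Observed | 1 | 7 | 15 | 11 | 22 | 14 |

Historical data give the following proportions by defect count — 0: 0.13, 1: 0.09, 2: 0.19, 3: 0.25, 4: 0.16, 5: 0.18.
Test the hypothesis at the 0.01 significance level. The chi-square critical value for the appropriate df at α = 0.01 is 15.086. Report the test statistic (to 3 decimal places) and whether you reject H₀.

Expected counts E_i = n·p_i: 70×0.13 = 9.1, 70×0.09 = 6.3, 70×0.19 = 13.3, 70×0.25 = 17.5, 70×0.16 = 11.2, 70×0.18 = 12.6.
cat         O        E   (O−E)²/E
0           1      9.1     7.2099
1           7      6.3     0.0778
2          15     13.3     0.2173
3          11     17.5     2.4143
4          22     11.2    10.4143
5          14     12.6     0.1556
Sum = 20.489
df = 5. Since 20.489 > 15.086, we reject H₀.

20.489; reject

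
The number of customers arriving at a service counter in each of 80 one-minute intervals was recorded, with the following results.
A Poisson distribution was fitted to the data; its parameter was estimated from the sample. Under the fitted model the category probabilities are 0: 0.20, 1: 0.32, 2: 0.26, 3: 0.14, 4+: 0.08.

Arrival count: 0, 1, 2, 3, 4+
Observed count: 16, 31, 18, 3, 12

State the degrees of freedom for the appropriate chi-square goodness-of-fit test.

There are k = 5 categories and 1 parameter estimated from the data, so df = 5 − 1 − 1 = 3.

3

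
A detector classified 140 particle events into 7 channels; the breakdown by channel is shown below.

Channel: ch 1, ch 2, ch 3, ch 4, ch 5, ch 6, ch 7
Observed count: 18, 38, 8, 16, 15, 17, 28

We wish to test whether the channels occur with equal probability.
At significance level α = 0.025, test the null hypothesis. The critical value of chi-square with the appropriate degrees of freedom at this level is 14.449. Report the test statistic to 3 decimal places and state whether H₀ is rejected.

29.300; reject

Expected count for each of the 7 categories: 140/7 = 20.
cat         O        E   (O−E)²/E
ch 1       18       20     0.2000
ch 2       38       20    16.2000
ch 3        8       20     7.2000
ch 4       16       20     0.8000
ch 5       15       20     1.2500
ch 6       17       20     0.4500
ch 7       28       20     3.2000
Sum = 29.300
df = 6. Since 29.300 > 14.449, we reject H₀.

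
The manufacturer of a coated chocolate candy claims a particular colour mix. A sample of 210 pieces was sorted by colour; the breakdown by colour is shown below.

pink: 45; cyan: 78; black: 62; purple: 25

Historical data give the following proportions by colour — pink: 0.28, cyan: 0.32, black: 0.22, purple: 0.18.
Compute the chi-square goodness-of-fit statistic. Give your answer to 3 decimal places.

14.712

Expected counts E_i = n·p_i: 210×0.28 = 58.8, 210×0.32 = 67.2, 210×0.22 = 46.2, 210×0.18 = 37.8.
pink: (45 − 58.8)²/58.8 = 190.44/58.8 = 3.2388
cyan: (78 − 67.2)²/67.2 = 116.64/67.2 = 1.7357
black: (62 − 46.2)²/46.2 = 249.64/46.2 = 5.4035
purple: (25 − 37.8)²/37.8 = 163.84/37.8 = 4.3344
Sum = 14.712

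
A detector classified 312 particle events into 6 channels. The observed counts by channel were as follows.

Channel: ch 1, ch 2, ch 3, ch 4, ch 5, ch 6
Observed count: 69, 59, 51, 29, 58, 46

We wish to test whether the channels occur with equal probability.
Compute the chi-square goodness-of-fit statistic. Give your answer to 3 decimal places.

18.077

Expected count for each of the 6 categories: 312/6 = 52.
cat         O        E   (O−E)²/E
ch 1       69       52     5.5577
ch 2       59       52     0.9423
ch 3       51       52     0.0192
ch 4       29       52    10.1731
ch 5       58       52     0.6923
ch 6       46       52     0.6923
Sum = 18.077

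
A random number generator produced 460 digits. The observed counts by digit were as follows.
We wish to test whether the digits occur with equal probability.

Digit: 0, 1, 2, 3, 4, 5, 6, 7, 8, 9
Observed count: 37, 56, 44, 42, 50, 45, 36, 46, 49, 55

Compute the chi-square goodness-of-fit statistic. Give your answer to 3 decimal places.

Under H₀ each category has probability 1/10, so each expected count is 460/10 = 46.
0: (37 − 46)²/46 = 81/46 = 1.7609
1: (56 − 46)²/46 = 100/46 = 2.1739
2: (44 − 46)²/46 = 4/46 = 0.0870
3: (42 − 46)²/46 = 16/46 = 0.3478
4: (50 − 46)²/46 = 16/46 = 0.3478
5: (45 − 46)²/46 = 1/46 = 0.0217
6: (36 − 46)²/46 = 100/46 = 2.1739
7: (46 − 46)²/46 = 0/46 = 0.0000
8: (49 − 46)²/46 = 9/46 = 0.1957
9: (55 − 46)²/46 = 81/46 = 1.7609
Sum = 8.870

8.870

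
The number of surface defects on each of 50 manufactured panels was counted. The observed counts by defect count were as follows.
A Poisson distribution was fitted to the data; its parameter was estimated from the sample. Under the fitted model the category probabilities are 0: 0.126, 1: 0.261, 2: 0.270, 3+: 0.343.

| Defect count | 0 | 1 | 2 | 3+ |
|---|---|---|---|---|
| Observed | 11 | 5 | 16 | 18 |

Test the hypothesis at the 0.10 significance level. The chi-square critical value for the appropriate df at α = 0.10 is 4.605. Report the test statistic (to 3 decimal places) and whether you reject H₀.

8.977; reject

Expected counts E_i = n·p_i: 50×0.126 = 6.3, 50×0.261 = 13.05, 50×0.270 = 13.5, 50×0.343 = 17.15.
0: (11 − 6.3)²/6.3 = 22.09/6.3 = 3.5063
1: (5 − 13.05)²/13.05 = 64.8025/13.05 = 4.9657
2: (16 − 13.5)²/13.5 = 6.25/13.5 = 0.4630
3+: (18 − 17.15)²/17.15 = 0.7225/17.15 = 0.0421
Sum = 8.977
df = 2. Since 8.977 > 4.605, we reject H₀.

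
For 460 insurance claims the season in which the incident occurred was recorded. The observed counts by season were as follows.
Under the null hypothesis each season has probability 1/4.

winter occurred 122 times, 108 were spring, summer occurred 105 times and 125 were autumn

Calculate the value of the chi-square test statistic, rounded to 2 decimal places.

2.59

Under H₀ each category has probability 1/4, so each expected count is 460/4 = 115.
winter: (122 − 115)²/115 = 49/115 = 0.426
spring: (108 − 115)²/115 = 49/115 = 0.426
summer: (105 − 115)²/115 = 100/115 = 0.870
autumn: (125 − 115)²/115 = 100/115 = 0.870
Sum = 2.59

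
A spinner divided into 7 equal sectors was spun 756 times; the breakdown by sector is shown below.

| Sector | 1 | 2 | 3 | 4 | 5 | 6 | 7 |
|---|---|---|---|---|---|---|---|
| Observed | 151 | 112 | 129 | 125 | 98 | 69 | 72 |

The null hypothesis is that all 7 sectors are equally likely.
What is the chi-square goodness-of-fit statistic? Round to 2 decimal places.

51.04

Expected count for each of the 7 categories: 756/7 = 108.
1: (151 − 108)²/108 = 1849/108 = 17.120
2: (112 − 108)²/108 = 16/108 = 0.148
3: (129 − 108)²/108 = 441/108 = 4.083
4: (125 − 108)²/108 = 289/108 = 2.676
5: (98 − 108)²/108 = 100/108 = 0.926
6: (69 − 108)²/108 = 1521/108 = 14.083
7: (72 − 108)²/108 = 1296/108 = 12.000
Sum = 51.04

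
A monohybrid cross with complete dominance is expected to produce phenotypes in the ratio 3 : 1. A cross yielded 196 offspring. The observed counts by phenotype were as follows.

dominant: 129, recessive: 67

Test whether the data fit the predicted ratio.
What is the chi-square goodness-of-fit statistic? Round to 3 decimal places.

8.816

Ratio total = 4. Expected counts: 196×3/4 = 147, 196×1/4 = 49.
χ² = (129−147)²/147 + (67−49)²/49
   = 2.2041 + 6.6122
Sum = 8.816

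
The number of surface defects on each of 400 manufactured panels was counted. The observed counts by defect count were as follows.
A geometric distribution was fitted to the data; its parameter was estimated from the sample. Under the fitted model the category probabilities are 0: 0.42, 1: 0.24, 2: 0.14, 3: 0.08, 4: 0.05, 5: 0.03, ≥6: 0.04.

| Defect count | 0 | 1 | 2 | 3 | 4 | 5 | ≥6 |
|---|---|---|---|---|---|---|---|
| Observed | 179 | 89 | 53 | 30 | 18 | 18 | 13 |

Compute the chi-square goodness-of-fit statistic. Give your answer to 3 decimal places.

5.279

Expected counts E_i = n·p_i: 400×0.42 = 168, 400×0.24 = 96, 400×0.14 = 56, 400×0.08 = 32, 400×0.05 = 20, 400×0.03 = 12, 400×0.04 = 16.
χ² = (179−168)²/168 + (89−96)²/96 + (53−56)²/56 + (30−32)²/32 + (18−20)²/20 + (18−12)²/12 + (13−16)²/16
   = 0.7202 + 0.5104 + 0.1607 + 0.1250 + 0.2000 + 3.0000 + 0.5625
Sum = 5.279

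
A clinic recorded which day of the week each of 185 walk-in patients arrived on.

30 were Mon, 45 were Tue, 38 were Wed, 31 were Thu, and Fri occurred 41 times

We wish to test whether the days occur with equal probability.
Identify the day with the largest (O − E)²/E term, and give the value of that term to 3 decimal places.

Tue, 1.730

Expected count for each of the 5 categories: 185/5 = 37.
Mon: (30 − 37)²/37 = 49/37 = 1.3243
Tue: (45 − 37)²/37 = 64/37 = 1.7297
Wed: (38 − 37)²/37 = 1/37 = 0.0270
Thu: (31 − 37)²/37 = 36/37 = 0.9730
Fri: (41 − 37)²/37 = 16/37 = 0.4324
The largest term is for Tue: 1.730.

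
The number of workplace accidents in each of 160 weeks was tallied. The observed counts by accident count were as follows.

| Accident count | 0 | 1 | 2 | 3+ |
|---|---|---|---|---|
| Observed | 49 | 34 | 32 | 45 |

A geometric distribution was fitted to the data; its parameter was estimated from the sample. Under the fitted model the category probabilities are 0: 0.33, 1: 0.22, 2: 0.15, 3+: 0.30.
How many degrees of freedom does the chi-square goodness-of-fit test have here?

2

There are k = 4 categories and 1 parameter estimated from the data, so df = 4 − 1 − 1 = 2.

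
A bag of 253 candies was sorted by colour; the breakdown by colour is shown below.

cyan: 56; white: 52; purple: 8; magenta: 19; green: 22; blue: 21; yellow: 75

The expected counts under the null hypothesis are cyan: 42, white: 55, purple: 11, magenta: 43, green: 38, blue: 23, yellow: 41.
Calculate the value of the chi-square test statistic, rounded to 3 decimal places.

χ² = (56−42)²/42 + (52−55)²/55 + (8−11)²/11 + (19−43)²/43 + (22−38)²/38 + (21−23)²/23 + (75−41)²/41
   = 4.6667 + 0.1636 + 0.8182 + 13.3953 + 6.7368 + 0.1739 + 28.1951
Sum = 54.150

54.150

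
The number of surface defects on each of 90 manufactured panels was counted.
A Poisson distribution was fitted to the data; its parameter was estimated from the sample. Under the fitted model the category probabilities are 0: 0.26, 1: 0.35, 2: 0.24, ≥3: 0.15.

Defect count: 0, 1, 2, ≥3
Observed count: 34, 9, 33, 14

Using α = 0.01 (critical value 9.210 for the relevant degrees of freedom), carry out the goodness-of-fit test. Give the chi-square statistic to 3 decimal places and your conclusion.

Expected counts E_i = n·p_i: 90×0.26 = 23.4, 90×0.35 = 31.5, 90×0.24 = 21.6, 90×0.15 = 13.5.
cat         O        E   (O−E)²/E
0          34     23.4     4.8017
1           9     31.5    16.0714
2          33     21.6     6.0167
≥3         14     13.5     0.0185
Sum = 26.908
df = 2. Since 26.908 > 9.210, we reject H₀.

26.908; reject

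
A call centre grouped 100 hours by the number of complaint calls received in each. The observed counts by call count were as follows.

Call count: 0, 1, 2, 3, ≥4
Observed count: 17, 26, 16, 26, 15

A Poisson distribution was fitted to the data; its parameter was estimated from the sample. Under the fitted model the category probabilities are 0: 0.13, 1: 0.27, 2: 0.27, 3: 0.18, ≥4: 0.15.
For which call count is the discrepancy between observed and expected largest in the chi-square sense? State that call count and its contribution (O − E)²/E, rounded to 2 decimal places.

Expected counts E_i = n·p_i: 100×0.13 = 13, 100×0.27 = 27, 100×0.27 = 27, 100×0.18 = 18, 100×0.15 = 15.
cat         O        E   (O−E)²/E
0          17       13      1.231
1          26       27      0.037
2          16       27      4.481
3          26       18      3.556
≥4         15       15      0.000
The largest term is for 2: 4.48.

2, 4.48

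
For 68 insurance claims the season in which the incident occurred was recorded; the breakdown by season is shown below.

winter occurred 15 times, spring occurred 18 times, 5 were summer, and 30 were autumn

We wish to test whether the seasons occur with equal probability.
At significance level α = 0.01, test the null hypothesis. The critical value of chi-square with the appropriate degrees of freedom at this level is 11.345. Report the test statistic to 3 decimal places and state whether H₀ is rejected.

18.706; reject

Under H₀ each category has probability 1/4, so each expected count is 68/4 = 17.
winter: (15 − 17)²/17 = 4/17 = 0.2353
spring: (18 − 17)²/17 = 1/17 = 0.0588
summer: (5 − 17)²/17 = 144/17 = 8.4706
autumn: (30 − 17)²/17 = 169/17 = 9.9412
Sum = 18.706
df = 3. Since 18.706 > 11.345, we reject H₀.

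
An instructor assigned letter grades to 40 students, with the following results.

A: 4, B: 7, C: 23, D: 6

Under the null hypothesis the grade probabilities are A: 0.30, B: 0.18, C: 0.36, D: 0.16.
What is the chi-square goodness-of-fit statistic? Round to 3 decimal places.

10.500

Expected counts E_i = n·p_i: 40×0.30 = 12, 40×0.18 = 7.2, 40×0.36 = 14.4, 40×0.16 = 6.4.
χ² = (4−12)²/12 + (7−7.2)²/7.2 + (23−14.4)²/14.4 + (6−6.4)²/6.4
   = 5.3333 + 0.0056 + 5.1361 + 0.0250
Sum = 10.500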